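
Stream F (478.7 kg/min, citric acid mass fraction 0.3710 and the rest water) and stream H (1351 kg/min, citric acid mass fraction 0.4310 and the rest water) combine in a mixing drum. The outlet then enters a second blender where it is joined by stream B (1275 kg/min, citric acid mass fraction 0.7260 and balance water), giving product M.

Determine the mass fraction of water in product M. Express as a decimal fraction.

0.4571

Overall, product flow = 3104.7 kg/min.
water in = 478.7×0.629 + 1351×0.569 + 1275×0.274 = 1419.2 kg/min.
water fraction in M = 0.4571.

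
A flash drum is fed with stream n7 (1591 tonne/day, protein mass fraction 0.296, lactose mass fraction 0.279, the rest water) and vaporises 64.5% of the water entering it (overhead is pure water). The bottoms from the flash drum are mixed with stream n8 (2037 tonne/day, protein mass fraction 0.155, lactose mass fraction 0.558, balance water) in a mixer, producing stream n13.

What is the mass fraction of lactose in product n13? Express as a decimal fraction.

0.495

Vapour removed = 0.645×0.425×1591 = 436.13 tonne/day; concentrate = 1154.9 tonne/day.
lactose reaching the mixer = 443.89 (from concentrate) + 2037×0.558 = 1580.5 tonne/day.
Product flow = 1154.9 + 2037 = 3191.9 tonne/day; lactose fraction = 0.495.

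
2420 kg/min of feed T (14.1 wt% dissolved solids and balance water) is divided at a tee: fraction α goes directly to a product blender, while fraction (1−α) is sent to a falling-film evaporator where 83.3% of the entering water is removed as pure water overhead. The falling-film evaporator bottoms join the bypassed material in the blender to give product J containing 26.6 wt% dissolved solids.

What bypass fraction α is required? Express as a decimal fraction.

0.343

All 2420×0.141 = 341.22 kg/min of dissolved solids reaches J, so J = 341.22/0.266 = 1282.8 kg/min and vapour = 1137.2 kg/min.
The evaporator receives (1−α)·2420 of feed at 0.859 water and removes 0.833 of that water:
0.833×0.859×(1−α)×2420 = 1137.2
(1−α) = 1137.2/1731.6 = 0.6567;  α = 0.3433.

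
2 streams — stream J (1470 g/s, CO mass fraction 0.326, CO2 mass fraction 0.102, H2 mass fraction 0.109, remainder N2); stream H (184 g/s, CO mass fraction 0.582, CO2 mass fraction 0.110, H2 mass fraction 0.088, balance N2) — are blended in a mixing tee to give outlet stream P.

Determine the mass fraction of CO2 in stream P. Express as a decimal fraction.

Total flow out = 1470 + 184 = 1654 g/s.
CO2 in = 1470×0.102 + 184×0.110 = 170.18 g/s.
CO2 mass fraction in P = 170.18/1654 = 0.103.

0.103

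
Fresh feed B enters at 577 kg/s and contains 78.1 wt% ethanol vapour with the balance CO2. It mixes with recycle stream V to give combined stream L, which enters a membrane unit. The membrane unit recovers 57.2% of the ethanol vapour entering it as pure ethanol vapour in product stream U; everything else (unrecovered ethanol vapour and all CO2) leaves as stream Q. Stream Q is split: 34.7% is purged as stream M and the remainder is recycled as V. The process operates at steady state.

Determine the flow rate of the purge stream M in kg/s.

219.3 kg/s

CO2 enters only via B and leaves only via the purge: 577×0.219 = 0.347×(CO2 in Q), and the membrane unit passes all CO2, so CO2 in L = CO2 in Q = 364.16 kg/s.
ethanol vapour in L: m_A = 577×0.781 + (1−0.347)·(1−0.572)·m_A, so m_A = 450.64/0.7205 = 625.44 kg/s.
Q = (1−0.572)×625.44 + 364.16 = 631.85 kg/s.
Purge M = 0.347×631.85 = 219.25 kg/s.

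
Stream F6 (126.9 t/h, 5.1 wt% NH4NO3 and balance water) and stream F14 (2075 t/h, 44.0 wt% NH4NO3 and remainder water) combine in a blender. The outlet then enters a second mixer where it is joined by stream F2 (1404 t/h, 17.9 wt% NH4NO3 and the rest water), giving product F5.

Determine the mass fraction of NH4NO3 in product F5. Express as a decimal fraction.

Overall, product flow = 3605.9 t/h.
NH4NO3 in = 126.9×0.051 + 2075×0.440 + 1404×0.179 = 1170.8 t/h.
NH4NO3 fraction in F5 = 0.325.

0.325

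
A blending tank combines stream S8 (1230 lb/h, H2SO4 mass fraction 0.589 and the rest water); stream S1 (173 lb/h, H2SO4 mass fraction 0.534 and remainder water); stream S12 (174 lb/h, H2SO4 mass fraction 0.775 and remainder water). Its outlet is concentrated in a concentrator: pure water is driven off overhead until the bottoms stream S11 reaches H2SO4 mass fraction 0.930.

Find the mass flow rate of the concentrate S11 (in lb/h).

1023 lb/h

H2SO4 entering = 1230×0.589 + 173×0.534 + 174×0.775 = 951.7 lb/h.
All H2SO4 reports to S11, so S11 = 951.7/0.930 = 1023.3 lb/h.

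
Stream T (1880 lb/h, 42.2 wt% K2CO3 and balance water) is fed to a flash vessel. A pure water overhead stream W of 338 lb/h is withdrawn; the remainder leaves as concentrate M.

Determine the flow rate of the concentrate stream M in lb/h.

1542 lb/h

Concentrate = 1880 − 338 = 1542 lb/h.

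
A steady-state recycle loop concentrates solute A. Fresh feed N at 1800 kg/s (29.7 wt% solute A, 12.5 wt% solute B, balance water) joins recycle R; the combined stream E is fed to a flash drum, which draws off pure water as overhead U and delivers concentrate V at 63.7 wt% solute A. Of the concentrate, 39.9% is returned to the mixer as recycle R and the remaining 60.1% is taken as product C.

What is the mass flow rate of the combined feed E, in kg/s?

Overall solute A balance (none leaves overhead): solute A in fresh feed = solute A in product, i.e. 1800×0.297 = (1−0.399)·V·0.637.
V = 534.6/(0.637×0.601) = 1396.4 kg/s.
Recycle R = 0.399×1396.4 = 557.17 kg/s.
Combined feed E = 1800 + 557.17 = 2357.2 kg/s.

2357 kg/s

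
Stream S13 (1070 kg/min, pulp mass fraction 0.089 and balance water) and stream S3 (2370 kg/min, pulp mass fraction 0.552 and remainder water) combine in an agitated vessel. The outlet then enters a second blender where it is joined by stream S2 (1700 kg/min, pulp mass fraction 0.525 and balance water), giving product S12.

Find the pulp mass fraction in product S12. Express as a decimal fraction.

0.447

Overall, product flow = 5140 kg/min.
pulp in = 1070×0.089 + 2370×0.552 + 1700×0.525 = 2296 kg/min.
pulp fraction in S12 = 0.447.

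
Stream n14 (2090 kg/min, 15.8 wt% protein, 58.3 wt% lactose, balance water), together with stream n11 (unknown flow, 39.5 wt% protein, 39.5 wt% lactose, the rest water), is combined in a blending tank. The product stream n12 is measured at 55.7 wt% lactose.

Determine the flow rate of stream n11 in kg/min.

335.4 kg/min

Let n11 be the unknown flow. Total out = 2090 + n11.
lactose balance: 1218.5 + 0.395·n11 = 0.557·(2090 + n11)
(0.395 − 0.557)·n11 = 0.557×2090 − 1218.5 = -54.34
n11 = -54.34 / -0.162 = 335.43 kg/min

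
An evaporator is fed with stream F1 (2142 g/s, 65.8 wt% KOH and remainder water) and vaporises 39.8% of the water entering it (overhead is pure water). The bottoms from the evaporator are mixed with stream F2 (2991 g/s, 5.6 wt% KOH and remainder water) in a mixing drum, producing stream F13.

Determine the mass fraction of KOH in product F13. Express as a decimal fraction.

0.3257

Vapour removed = 0.398×0.342×2142 = 291.56 g/s; concentrate = 1850.4 g/s.
KOH reaching the mixer = 1409.4 (from concentrate) + 2991×0.056 = 1576.9 g/s.
Product flow = 1850.4 + 2991 = 4841.4 g/s; KOH fraction = 0.3257.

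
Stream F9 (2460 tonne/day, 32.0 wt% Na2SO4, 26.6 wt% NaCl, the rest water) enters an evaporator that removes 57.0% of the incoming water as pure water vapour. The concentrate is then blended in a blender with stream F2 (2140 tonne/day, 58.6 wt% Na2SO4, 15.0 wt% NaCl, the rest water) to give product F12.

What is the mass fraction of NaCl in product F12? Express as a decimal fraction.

Vapour removed = 0.570×0.414×2460 = 580.51 tonne/day; concentrate = 1879.5 tonne/day.
NaCl reaching the mixer = 654.36 (from concentrate) + 2140×0.150 = 975.36 tonne/day.
Product flow = 1879.5 + 2140 = 4019.5 tonne/day; NaCl fraction = 0.243.

0.243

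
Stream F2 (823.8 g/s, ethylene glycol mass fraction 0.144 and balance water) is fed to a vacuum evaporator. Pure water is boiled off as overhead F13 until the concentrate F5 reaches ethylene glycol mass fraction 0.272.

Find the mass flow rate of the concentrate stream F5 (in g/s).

436.1 g/s

ethylene glycol is conserved: 823.8×0.144 = 118.63 g/s all reports to the concentrate.
Concentrate = 118.63/(target fraction) = 436.13 g/s.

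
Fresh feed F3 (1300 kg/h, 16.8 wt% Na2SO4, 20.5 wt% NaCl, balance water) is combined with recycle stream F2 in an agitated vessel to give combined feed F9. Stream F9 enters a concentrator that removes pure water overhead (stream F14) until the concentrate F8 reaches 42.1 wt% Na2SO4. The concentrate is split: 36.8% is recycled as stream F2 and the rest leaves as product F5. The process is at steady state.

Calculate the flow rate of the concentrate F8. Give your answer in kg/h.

820.8 kg/h

Overall Na2SO4 balance (none leaves overhead): Na2SO4 in fresh feed = Na2SO4 in product, i.e. 1300×0.168 = (1−0.368)·F8·0.421.
F8 = 218.4/(0.421×0.632) = 820.83 kg/h.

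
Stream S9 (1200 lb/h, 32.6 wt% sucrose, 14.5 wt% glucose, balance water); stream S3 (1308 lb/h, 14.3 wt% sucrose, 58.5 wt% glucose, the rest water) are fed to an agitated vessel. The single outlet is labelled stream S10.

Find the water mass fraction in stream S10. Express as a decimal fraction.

0.395

Total flow out = 1200 + 1308 = 2508 lb/h.
water in = 1200×0.529 + 1308×0.272 = 990.58 lb/h.
water mass fraction in S10 = 990.58/2508 = 0.395.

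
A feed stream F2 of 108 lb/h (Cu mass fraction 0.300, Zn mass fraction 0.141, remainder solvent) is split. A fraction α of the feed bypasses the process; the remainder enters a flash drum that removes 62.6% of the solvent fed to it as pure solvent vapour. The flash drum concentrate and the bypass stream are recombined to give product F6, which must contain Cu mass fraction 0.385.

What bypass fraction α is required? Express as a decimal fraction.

All 108×0.300 = 32.4 lb/h of Cu reaches F6, so F6 = 32.4/0.385 = 84.156 lb/h and vapour = 23.844 lb/h.
The evaporator receives (1−α)·108 of feed at 0.559 solvent and removes 0.626 of that solvent:
0.626×0.559×(1−α)×108 = 23.844
(1−α) = 23.844/37.793 = 0.6309;  α = 0.3691.

0.369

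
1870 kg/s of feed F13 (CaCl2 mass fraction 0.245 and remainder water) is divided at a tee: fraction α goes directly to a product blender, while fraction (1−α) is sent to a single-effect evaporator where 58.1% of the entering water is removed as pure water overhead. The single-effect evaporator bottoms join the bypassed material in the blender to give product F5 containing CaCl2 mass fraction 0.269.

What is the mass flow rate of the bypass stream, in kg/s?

All 1870×0.245 = 458.15 kg/s of CaCl2 reaches F5, so F5 = 458.15/0.269 = 1703.2 kg/s and vapour = 166.84 kg/s.
The evaporator receives (1−α)·1870 of feed at 0.755 water and removes 0.581 of that water:
0.581×0.755×(1−α)×1870 = 166.84
(1−α) = 166.84/820.28 = 0.2034;  α = 0.7966.
Bypass flow = 0.7966×1870 = 1489.7 kg/s.

1490 kg/s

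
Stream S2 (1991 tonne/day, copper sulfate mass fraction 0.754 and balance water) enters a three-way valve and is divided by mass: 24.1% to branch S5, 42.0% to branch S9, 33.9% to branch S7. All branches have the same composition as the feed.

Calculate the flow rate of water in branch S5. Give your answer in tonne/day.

Branch S5 total = 0.241×1991 = 479.83 tonne/day.
water in S5 = 0.246×479.83 = 118.04 tonne/day.

118 tonne/day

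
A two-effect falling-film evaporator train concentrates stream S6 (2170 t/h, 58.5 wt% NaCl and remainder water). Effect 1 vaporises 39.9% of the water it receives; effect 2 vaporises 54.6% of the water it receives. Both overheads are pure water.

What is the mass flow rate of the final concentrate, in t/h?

water in feed = 2170×0.415 = 900.55 t/h.
After stage 1: water left = (1−0.399)×900.55 = 541.23; stream total = 1810.7 t/h.
After stage 2: water left = (1−0.546)×541.23 = 245.72; final concentrate = 1515.2 t/h.

1515 t/h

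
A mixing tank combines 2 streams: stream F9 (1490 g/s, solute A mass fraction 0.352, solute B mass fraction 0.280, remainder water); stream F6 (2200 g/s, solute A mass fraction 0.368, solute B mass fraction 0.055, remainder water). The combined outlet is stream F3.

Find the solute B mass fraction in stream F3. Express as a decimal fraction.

Total flow out = 1490 + 2200 = 3690 g/s.
solute B in = 1490×0.280 + 2200×0.055 = 538.2 g/s.
solute B mass fraction in F3 = 538.2/3690 = 0.146.

0.146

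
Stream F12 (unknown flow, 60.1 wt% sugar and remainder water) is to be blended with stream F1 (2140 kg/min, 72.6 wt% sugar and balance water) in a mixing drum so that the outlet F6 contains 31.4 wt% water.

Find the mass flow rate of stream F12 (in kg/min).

1007 kg/min

Let F12 be the unknown flow. Total out = 2140 + F12.
water balance: 586.36 + 0.399·F12 = 0.314·(2140 + F12)
(0.399 − 0.314)·F12 = 0.314×2140 − 586.36 = 85.6
F12 = 85.6 / 0.085 = 1007.1 kg/min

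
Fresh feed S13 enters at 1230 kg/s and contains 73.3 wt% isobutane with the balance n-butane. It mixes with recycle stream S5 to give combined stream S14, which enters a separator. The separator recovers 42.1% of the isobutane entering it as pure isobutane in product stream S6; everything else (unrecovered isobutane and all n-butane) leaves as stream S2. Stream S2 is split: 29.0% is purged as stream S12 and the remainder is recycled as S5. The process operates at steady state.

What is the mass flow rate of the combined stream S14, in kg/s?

2663 kg/s

n-butane enters only via S13 and leaves only via the purge: 1230×0.267 = 0.290×(n-butane in S2), and the separator passes all n-butane, so n-butane in S14 = n-butane in S2 = 1132.4 kg/s.
isobutane in S14: m_A = 1230×0.733 + (1−0.290)·(1−0.421)·m_A, so m_A = 901.59/0.5889 = 1530.9 kg/s.
S14 = 1530.9 + 1132.4 = 2663.4 kg/s.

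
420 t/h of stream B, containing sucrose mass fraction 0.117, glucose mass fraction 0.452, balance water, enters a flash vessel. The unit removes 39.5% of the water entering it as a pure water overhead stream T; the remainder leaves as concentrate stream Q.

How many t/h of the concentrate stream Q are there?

water entering = 420×0.431 = 181.02 t/h; overhead removed = 0.395×181.02 = 71.503 t/h.
Concentrate = 420 − 71.503 = 348.5 t/h.

348.5 t/h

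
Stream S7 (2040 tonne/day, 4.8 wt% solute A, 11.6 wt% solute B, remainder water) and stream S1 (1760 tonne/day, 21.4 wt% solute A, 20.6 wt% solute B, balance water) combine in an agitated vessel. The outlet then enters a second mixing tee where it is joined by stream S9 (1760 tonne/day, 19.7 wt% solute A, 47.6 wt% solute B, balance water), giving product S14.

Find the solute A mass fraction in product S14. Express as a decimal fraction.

0.1477

Overall, product flow = 5560 tonne/day.
solute A in = 2040×0.048 + 1760×0.214 + 1760×0.197 = 821.28 tonne/day.
solute A fraction in S14 = 0.1477.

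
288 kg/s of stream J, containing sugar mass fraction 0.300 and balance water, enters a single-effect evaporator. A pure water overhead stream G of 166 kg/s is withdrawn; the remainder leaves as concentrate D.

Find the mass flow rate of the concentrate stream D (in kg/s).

Concentrate = 288 − 166 = 122 kg/s.

122 kg/s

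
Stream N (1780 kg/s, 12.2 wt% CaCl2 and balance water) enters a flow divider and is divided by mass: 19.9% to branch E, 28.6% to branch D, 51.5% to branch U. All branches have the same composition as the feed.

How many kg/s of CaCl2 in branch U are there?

Branch U total = 0.515×1780 = 916.7 kg/s.
CaCl2 in U = 0.122×916.7 = 111.84 kg/s.

111.8 kg/s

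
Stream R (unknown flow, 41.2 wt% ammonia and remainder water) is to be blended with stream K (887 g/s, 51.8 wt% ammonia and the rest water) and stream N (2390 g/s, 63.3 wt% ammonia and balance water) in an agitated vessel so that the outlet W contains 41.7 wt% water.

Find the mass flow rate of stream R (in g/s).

Let R be the unknown flow. Total out = 3277 + R.
water balance: 1304.7 + 0.588·R = 0.417·(3277 + R)
(0.588 − 0.417)·R = 0.417×3277 − 1304.7 = 61.845
R = 61.845 / 0.171 = 361.67 g/s

361.7 g/s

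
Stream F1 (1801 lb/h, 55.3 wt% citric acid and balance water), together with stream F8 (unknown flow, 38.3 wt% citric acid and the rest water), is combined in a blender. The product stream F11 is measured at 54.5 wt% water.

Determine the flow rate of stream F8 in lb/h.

2451 lb/h

Let F8 be the unknown flow. Total out = 1801 + F8.
water balance: 805.05 + 0.617·F8 = 0.545·(1801 + F8)
(0.617 − 0.545)·F8 = 0.545×1801 − 805.05 = 176.5
F8 = 176.5 / 0.072 = 2451.4 lb/h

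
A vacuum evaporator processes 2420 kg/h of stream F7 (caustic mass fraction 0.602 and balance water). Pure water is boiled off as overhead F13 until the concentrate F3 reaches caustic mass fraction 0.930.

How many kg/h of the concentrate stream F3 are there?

1566 kg/h

caustic is conserved: 2420×0.602 = 1456.8 kg/h all reports to the concentrate.
Concentrate = 1456.8/(target fraction) = 1566.5 kg/h.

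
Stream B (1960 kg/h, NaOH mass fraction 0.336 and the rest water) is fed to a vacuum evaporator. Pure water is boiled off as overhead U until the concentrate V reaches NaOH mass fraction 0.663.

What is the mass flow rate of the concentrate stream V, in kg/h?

993.3 kg/h

NaOH is conserved: 1960×0.336 = 658.56 kg/h all reports to the concentrate.
Concentrate = 658.56/(target fraction) = 993.3 kg/h.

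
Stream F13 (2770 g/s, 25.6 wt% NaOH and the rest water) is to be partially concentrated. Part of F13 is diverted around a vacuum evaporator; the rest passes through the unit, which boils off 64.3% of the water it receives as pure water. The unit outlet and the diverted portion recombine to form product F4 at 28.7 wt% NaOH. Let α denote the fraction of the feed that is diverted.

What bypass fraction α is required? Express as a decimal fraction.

All 2770×0.256 = 709.12 g/s of NaOH reaches F4, so F4 = 709.12/0.287 = 2470.8 g/s and vapour = 299.2 g/s.
The evaporator receives (1−α)·2770 of feed at 0.744 water and removes 0.643 of that water:
0.643×0.744×(1−α)×2770 = 299.2
(1−α) = 299.2/1325.1 = 0.2258;  α = 0.7742.

0.774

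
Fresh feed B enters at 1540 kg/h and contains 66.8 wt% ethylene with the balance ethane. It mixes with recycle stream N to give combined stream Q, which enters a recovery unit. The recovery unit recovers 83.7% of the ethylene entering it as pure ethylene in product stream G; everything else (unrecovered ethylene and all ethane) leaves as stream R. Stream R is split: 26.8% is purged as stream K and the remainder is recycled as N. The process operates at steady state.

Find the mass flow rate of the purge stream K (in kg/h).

ethane enters only via B and leaves only via the purge: 1540×0.332 = 0.268×(ethane in R), and the recovery unit passes all ethane, so ethane in Q = ethane in R = 1907.8 kg/h.
ethylene in Q: m_A = 1540×0.668 + (1−0.268)·(1−0.837)·m_A, so m_A = 1028.7/0.8807 = 1168.1 kg/h.
R = (1−0.837)×1168.1 + 1907.8 = 2098.2 kg/h.
Purge K = 0.268×2098.2 = 562.31 kg/h.

562.3 kg/h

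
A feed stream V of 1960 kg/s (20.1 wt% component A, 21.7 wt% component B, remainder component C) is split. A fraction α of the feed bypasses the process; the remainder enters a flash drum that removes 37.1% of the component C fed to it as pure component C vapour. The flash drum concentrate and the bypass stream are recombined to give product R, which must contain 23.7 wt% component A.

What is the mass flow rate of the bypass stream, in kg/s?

581.2 kg/s

All 1960×0.201 = 393.96 kg/s of component A reaches R, so R = 393.96/0.237 = 1662.3 kg/s and vapour = 297.72 kg/s.
The evaporator receives (1−α)·1960 of feed at 0.582 component C and removes 0.371 of that component C:
0.371×0.582×(1−α)×1960 = 297.72
(1−α) = 297.72/423.21 = 0.7035;  α = 0.2965.
Bypass flow = 0.2965×1960 = 581.16 kg/s.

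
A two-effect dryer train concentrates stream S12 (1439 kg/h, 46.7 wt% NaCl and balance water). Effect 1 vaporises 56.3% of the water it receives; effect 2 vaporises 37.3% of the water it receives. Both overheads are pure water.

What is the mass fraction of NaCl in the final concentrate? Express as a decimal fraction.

water in feed = 1439×0.533 = 766.99 kg/h.
After stage 1: water left = (1−0.563)×766.99 = 335.17; stream total = 1007.2 kg/h.
After stage 2: water left = (1−0.373)×335.17 = 210.15; final concentrate = 882.17 kg/h.
NaCl fraction = 672.01/882.17 = 0.762.

0.762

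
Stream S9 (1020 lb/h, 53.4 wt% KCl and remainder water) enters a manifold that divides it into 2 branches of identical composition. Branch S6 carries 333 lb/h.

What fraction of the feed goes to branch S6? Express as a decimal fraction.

Fraction to S6 = 333/1020 = 0.3265.

0.326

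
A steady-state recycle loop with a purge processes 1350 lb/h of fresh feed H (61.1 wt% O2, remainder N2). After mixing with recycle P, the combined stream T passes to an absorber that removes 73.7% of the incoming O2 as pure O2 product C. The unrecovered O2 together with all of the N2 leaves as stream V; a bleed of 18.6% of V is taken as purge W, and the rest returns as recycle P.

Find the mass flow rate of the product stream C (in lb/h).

O2 in T: m_A = 1350×0.611 + (1−0.186)·(1−0.737)·m_A, so m_A = 824.85/0.7859 = 1049.5 lb/h.
Product C = 0.737×1049.5 = 773.51 lb/h.

773.5 lb/h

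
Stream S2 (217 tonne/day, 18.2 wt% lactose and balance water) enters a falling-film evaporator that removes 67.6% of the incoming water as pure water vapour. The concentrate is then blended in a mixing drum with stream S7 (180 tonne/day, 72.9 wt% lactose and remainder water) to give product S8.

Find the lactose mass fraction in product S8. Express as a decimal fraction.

Vapour removed = 0.676×0.818×217 = 119.99 tonne/day; concentrate = 97.006 tonne/day.
lactose reaching the mixer = 39.494 (from concentrate) + 180×0.729 = 170.71 tonne/day.
Product flow = 97.006 + 180 = 277.01 tonne/day; lactose fraction = 0.6163.

0.6163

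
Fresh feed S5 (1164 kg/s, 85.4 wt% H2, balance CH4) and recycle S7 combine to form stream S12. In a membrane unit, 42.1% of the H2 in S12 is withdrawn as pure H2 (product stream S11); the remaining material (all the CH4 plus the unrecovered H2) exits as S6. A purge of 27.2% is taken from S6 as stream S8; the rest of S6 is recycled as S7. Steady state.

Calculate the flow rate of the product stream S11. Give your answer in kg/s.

H2 in S12: m_A = 1164×0.854 + (1−0.272)·(1−0.421)·m_A, so m_A = 994.06/0.5785 = 1718.4 kg/s.
Product S11 = 0.421×1718.4 = 723.43 kg/s.

723.4 kg/s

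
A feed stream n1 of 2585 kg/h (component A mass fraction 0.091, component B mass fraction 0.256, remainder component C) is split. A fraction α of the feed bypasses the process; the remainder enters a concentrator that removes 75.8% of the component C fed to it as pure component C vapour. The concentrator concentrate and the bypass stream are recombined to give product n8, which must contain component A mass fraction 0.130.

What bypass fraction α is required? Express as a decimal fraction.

All 2585×0.091 = 235.23 kg/h of component A reaches n8, so n8 = 235.23/0.130 = 1809.5 kg/h and vapour = 775.5 kg/h.
The evaporator receives (1−α)·2585 of feed at 0.653 component C and removes 0.758 of that component C:
0.758×0.653×(1−α)×2585 = 775.5
(1−α) = 775.5/1279.5 = 0.6061;  α = 0.3939.

0.394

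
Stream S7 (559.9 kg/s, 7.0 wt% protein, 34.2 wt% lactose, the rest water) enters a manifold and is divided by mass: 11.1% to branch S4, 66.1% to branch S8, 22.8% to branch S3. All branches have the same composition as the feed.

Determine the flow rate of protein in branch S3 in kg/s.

Branch S3 total = 0.228×559.9 = 127.66 kg/s.
protein in S3 = 0.070×127.66 = 8.936 kg/s.

8.936 kg/s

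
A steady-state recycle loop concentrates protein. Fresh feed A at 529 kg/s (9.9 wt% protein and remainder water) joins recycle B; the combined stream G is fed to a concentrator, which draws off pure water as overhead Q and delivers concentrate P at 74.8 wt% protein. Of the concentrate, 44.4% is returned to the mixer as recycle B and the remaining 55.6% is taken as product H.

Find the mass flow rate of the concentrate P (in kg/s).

Overall protein balance (none leaves overhead): protein in fresh feed = protein in product, i.e. 529×0.099 = (1−0.444)·P·0.748.
P = 52.371/(0.748×0.556) = 125.93 kg/s.

125.9 kg/s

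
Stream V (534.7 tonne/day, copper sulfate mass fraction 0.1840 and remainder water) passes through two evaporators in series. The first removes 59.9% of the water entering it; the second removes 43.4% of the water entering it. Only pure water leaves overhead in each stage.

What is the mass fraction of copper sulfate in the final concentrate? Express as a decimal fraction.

water in feed = 534.7×0.816 = 436.32 tonne/day.
After stage 1: water left = (1−0.599)×436.32 = 174.96; stream total = 273.35 tonne/day.
After stage 2: water left = (1−0.434)×174.96 = 99.029; final concentrate = 197.41 tonne/day.
copper sulfate fraction = 98.385/197.41 = 0.4984.

0.4984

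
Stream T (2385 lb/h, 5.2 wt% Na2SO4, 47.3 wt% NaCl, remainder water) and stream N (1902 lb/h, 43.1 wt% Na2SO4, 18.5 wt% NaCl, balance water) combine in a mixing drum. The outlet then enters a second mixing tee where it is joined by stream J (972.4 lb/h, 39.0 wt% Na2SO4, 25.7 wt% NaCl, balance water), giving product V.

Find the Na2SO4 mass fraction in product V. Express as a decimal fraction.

Overall, product flow = 5259.4 lb/h.
Na2SO4 in = 2385×0.052 + 1902×0.431 + 972.4×0.390 = 1323 lb/h.
Na2SO4 fraction in V = 0.252.

0.252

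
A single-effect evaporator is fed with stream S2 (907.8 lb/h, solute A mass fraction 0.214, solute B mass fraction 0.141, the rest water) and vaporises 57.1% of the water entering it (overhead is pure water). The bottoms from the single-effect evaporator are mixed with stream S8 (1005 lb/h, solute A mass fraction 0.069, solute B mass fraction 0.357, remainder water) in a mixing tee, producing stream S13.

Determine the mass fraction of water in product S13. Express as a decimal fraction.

0.525

Vapour removed = 0.571×0.645×907.8 = 334.34 lb/h; concentrate = 573.46 lb/h.
water reaching the mixer = 251.19 (from concentrate) + 1005×0.574 = 828.06 lb/h.
Product flow = 573.46 + 1005 = 1578.5 lb/h; water fraction = 0.525.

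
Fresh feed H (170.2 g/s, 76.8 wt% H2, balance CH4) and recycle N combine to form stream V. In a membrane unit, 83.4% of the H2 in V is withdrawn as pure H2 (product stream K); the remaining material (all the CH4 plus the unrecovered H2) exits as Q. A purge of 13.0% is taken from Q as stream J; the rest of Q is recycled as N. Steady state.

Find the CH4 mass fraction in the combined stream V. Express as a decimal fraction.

0.6653

CH4 enters only via H and leaves only via the purge: 170.2×0.232 = 0.130×(CH4 in Q), and the membrane unit passes all CH4, so CH4 in V = CH4 in Q = 303.74 g/s.
H2 in V: m_A = 170.2×0.768 + (1−0.130)·(1−0.834)·m_A, so m_A = 130.71/0.8556 = 152.78 g/s.
V = 152.78 + 303.74 = 456.52 g/s.
CH4 fraction in V = 303.74/456.52 = 0.6653.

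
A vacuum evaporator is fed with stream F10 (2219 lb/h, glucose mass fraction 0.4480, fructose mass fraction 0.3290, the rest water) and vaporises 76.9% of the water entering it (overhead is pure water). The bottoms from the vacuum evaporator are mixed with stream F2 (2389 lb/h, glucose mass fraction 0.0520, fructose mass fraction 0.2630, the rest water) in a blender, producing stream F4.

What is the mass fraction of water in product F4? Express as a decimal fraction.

Vapour removed = 0.769×0.223×2219 = 380.53 lb/h; concentrate = 1838.5 lb/h.
water reaching the mixer = 114.31 (from concentrate) + 2389×0.685 = 1750.8 lb/h.
Product flow = 1838.5 + 2389 = 4227.5 lb/h; water fraction = 0.4141.

0.4141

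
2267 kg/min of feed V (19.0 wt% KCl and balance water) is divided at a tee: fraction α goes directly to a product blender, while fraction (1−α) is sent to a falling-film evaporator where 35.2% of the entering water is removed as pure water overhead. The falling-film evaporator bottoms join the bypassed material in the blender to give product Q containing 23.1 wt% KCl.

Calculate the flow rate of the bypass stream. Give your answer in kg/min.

All 2267×0.190 = 430.73 kg/min of KCl reaches Q, so Q = 430.73/0.231 = 1864.6 kg/min and vapour = 402.37 kg/min.
The evaporator receives (1−α)·2267 of feed at 0.810 water and removes 0.352 of that water:
0.352×0.810×(1−α)×2267 = 402.37
(1−α) = 402.37/646.37 = 0.6225;  α = 0.3775.
Bypass flow = 0.3775×2267 = 855.78 kg/min.

855.8 kg/min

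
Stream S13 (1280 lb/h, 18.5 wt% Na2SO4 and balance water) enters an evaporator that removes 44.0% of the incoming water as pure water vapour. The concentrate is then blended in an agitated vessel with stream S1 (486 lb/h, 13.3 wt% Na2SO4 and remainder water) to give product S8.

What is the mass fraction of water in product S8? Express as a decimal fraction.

Vapour removed = 0.440×0.815×1280 = 459.01 lb/h; concentrate = 820.99 lb/h.
water reaching the mixer = 584.19 (from concentrate) + 486×0.867 = 1005.6 lb/h.
Product flow = 820.99 + 486 = 1307 lb/h; water fraction = 0.7694.

0.7694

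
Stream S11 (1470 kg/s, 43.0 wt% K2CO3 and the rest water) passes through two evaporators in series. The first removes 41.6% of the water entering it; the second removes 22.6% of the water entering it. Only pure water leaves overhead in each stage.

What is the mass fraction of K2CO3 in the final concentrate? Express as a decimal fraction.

water in feed = 1470×0.570 = 837.9 kg/s.
After stage 1: water left = (1−0.416)×837.9 = 489.33; stream total = 1121.4 kg/s.
After stage 2: water left = (1−0.226)×489.33 = 378.74; final concentrate = 1010.8 kg/s.
K2CO3 fraction = 632.1/1010.8 = 0.6253.

0.6253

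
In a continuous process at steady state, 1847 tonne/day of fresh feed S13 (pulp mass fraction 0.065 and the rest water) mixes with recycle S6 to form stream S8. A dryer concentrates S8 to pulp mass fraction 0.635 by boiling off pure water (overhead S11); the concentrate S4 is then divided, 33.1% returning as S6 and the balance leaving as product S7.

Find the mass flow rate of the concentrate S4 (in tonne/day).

Overall pulp balance (none leaves overhead): pulp in fresh feed = pulp in product, i.e. 1847×0.065 = (1−0.331)·S4·0.635.
S4 = 120.06/(0.635×0.669) = 282.61 tonne/day.

282.6 tonne/day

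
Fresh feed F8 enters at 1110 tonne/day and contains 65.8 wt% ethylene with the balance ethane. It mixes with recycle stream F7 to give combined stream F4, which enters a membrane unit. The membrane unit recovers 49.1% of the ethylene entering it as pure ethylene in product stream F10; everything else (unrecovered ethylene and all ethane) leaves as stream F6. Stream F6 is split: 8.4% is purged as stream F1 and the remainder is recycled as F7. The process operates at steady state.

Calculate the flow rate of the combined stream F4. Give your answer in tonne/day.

ethane enters only via F8 and leaves only via the purge: 1110×0.342 = 0.084×(ethane in F6), and the membrane unit passes all ethane, so ethane in F4 = ethane in F6 = 4519.3 tonne/day.
ethylene in F4: m_A = 1110×0.658 + (1−0.084)·(1−0.491)·m_A, so m_A = 730.38/0.5338 = 1368.4 tonne/day.
F4 = 1368.4 + 4519.3 = 5887.7 tonne/day.

5888 tonne/day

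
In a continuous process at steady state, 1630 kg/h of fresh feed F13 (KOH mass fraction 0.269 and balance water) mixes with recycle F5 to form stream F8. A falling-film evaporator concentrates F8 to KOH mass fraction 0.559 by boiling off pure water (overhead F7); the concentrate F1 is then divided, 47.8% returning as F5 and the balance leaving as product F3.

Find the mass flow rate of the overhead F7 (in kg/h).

Overall KOH balance (none leaves overhead): KOH in fresh feed = KOH in product, i.e. 1630×0.269 = (1−0.478)·F1·0.559.
F1 = 438.47/(0.559×0.522) = 1502.6 kg/h.
Recycle F5 = 0.478×1502.6 = 718.27 kg/h.
Combined feed F8 = 1630 + 718.27 = 2348.3 kg/h.
Overhead F7 = F8 − F1 = 2348.3 − 1502.6 = 845.62 kg/h.

845.6 kg/h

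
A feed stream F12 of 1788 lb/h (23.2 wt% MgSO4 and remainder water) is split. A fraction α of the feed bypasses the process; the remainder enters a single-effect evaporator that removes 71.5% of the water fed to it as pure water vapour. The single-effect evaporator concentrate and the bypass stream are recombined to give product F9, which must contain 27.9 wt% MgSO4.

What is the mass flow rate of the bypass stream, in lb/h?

All 1788×0.232 = 414.82 lb/h of MgSO4 reaches F9, so F9 = 414.82/0.279 = 1486.8 lb/h and vapour = 301.2 lb/h.
The evaporator receives (1−α)·1788 of feed at 0.768 water and removes 0.715 of that water:
0.715×0.768×(1−α)×1788 = 301.2
(1−α) = 301.2/981.83 = 0.3068;  α = 0.6932.
Bypass flow = 0.6932×1788 = 1239.5 lb/h.

1239 lb/h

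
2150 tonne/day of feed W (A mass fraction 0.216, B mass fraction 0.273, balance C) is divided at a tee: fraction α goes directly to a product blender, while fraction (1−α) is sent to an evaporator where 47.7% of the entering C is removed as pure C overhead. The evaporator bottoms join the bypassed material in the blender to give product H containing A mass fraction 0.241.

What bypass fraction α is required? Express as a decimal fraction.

All 2150×0.216 = 464.4 tonne/day of A reaches H, so H = 464.4/0.241 = 1927 tonne/day and vapour = 223.03 tonne/day.
The evaporator receives (1−α)·2150 of feed at 0.511 C and removes 0.477 of that C:
0.477×0.511×(1−α)×2150 = 223.03
(1−α) = 223.03/524.06 = 0.4256;  α = 0.5744.

0.574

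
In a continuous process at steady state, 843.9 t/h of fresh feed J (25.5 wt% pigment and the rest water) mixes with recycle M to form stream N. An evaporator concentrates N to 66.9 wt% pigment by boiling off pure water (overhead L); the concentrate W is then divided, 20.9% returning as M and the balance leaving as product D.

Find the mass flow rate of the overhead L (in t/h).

Overall pigment balance (none leaves overhead): pigment in fresh feed = pigment in product, i.e. 843.9×0.255 = (1−0.209)·W·0.669.
W = 215.19/(0.669×0.791) = 406.66 t/h.
Recycle M = 0.209×406.66 = 84.991 t/h.
Combined feed N = 843.9 + 84.991 = 928.89 t/h.
Overhead L = N − W = 928.89 − 406.66 = 522.23 t/h.

522.2 t/h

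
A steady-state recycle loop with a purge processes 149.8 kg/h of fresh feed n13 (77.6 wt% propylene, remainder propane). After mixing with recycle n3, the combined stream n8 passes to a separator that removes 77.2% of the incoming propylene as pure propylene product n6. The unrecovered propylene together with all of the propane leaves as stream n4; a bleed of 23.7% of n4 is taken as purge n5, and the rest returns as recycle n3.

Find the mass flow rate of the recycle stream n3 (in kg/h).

propane enters only via n13 and leaves only via the purge: 149.8×0.224 = 0.237×(propane in n4), and the separator passes all propane, so propane in n8 = propane in n4 = 141.58 kg/h.
propylene in n8: m_A = 149.8×0.776 + (1−0.237)·(1−0.772)·m_A, so m_A = 116.24/0.8260 = 140.73 kg/h.
n4 = (1−0.772)×140.73 + 141.58 = 173.67 kg/h.
Recycle n3 = (1−0.237)×173.67 = 132.51 kg/h.

132.5 kg/h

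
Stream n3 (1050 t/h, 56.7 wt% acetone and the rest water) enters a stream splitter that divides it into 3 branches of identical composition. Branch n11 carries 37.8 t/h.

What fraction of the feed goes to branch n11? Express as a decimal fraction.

Fraction to n11 = 37.8/1050 = 0.0360.

0.036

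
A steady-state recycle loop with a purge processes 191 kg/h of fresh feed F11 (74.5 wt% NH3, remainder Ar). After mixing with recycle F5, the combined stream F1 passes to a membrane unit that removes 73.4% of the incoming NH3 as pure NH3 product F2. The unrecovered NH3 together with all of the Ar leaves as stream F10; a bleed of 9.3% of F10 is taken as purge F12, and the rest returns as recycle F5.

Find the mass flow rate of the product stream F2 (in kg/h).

NH3 in F1: m_A = 191×0.745 + (1−0.093)·(1−0.734)·m_A, so m_A = 142.29/0.7587 = 187.54 kg/h.
Product F2 = 0.734×187.54 = 137.66 kg/h.

137.7 kg/h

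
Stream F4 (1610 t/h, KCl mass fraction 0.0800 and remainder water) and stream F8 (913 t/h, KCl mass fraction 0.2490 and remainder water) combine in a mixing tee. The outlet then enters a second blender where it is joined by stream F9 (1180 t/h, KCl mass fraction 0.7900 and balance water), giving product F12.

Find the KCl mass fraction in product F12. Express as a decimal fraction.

Overall, product flow = 3703 t/h.
KCl in = 1610×0.080 + 913×0.249 + 1180×0.790 = 1288.3 t/h.
KCl fraction in F12 = 0.3479.

0.3479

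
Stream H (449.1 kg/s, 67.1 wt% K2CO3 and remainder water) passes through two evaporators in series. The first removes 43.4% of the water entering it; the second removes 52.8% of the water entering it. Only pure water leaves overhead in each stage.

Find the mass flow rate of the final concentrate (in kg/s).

340.8 kg/s

water in feed = 449.1×0.329 = 147.75 kg/s.
After stage 1: water left = (1−0.434)×147.75 = 83.629; stream total = 384.97 kg/s.
After stage 2: water left = (1−0.528)×83.629 = 39.473; final concentrate = 340.82 kg/s.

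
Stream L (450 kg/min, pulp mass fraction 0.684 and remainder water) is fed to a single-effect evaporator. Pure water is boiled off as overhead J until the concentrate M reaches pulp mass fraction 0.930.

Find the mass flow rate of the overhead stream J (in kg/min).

pulp is conserved: 450×0.684 = 307.8 kg/min all reports to the concentrate.
Concentrate = 307.8/(target fraction) = 330.97 kg/min.
Overhead = 450 − 330.97 = 119.03 kg/min.

119 kg/min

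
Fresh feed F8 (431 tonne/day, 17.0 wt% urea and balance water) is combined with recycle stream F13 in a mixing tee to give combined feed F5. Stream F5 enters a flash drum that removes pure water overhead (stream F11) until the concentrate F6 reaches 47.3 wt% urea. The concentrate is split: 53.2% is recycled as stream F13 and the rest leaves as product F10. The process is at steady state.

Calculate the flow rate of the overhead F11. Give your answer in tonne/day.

276.1 tonne/day

Overall urea balance (none leaves overhead): urea in fresh feed = urea in product, i.e. 431×0.170 = (1−0.532)·F6·0.473.
F6 = 73.27/(0.473×0.468) = 330.99 tonne/day.
Recycle F13 = 0.532×330.99 = 176.09 tonne/day.
Combined feed F5 = 431 + 176.09 = 607.09 tonne/day.
Overhead F11 = F5 − F6 = 607.09 − 330.99 = 276.1 tonne/day.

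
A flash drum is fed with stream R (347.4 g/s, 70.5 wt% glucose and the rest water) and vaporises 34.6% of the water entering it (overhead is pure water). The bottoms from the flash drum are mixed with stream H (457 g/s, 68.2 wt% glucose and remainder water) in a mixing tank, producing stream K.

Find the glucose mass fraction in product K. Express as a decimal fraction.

0.7238

Vapour removed = 0.346×0.295×347.4 = 35.459 g/s; concentrate = 311.94 g/s.
glucose reaching the mixer = 244.92 (from concentrate) + 457×0.682 = 556.59 g/s.
Product flow = 311.94 + 457 = 768.94 g/s; glucose fraction = 0.7238.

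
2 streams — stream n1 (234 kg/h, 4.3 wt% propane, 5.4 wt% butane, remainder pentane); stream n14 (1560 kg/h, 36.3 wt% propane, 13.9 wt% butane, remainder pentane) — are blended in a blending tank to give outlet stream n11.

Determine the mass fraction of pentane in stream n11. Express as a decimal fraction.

Total flow out = 234 + 1560 = 1794 kg/h.
pentane in = 234×0.903 + 1560×0.498 = 988.18 kg/h.
pentane mass fraction in n11 = 988.18/1794 = 0.551.

0.551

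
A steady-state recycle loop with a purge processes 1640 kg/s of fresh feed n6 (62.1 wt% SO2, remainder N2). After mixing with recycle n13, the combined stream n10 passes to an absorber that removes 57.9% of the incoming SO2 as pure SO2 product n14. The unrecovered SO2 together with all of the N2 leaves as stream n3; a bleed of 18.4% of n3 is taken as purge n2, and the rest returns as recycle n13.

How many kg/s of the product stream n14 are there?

898.3 kg/s

SO2 in n10: m_A = 1640×0.621 + (1−0.184)·(1−0.579)·m_A, so m_A = 1018.4/0.6565 = 1551.4 kg/s.
Product n14 = 0.579×1551.4 = 898.26 kg/s.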